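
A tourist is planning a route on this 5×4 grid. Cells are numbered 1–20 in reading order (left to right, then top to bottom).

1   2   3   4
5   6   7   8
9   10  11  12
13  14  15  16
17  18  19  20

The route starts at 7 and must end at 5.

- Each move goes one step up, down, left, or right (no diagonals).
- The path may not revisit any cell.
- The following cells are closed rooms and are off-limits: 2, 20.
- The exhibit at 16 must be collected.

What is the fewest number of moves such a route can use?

8

Any route passes through 16 somewhere between 7 and 5. Summing Manhattan distances along the two legs (7 → 16 → 5) gives a lower bound of 3 + 5 = 8 moves.
A route of 8 moves achieves this: 7 → 11 → 12 → 16 → 15 → 14 → 10 → 6 → 5.
Since 8 matches the lower bound, it is optimal.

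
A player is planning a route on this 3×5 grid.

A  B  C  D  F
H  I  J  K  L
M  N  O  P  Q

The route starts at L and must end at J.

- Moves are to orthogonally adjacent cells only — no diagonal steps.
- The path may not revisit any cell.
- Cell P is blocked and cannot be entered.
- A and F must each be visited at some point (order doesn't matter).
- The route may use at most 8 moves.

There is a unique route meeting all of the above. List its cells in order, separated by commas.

Any route must reach A and F and still end at J within 8 moves, so the order of the required stops is forced.
Route from L: up to F, 4× left (reaching A), down to H, 2× right (reaching J) — 8 moves in all.
Check: all required cells visited; 8 ≤ 8 moves.

L, F, D, C, B, A, H, I, J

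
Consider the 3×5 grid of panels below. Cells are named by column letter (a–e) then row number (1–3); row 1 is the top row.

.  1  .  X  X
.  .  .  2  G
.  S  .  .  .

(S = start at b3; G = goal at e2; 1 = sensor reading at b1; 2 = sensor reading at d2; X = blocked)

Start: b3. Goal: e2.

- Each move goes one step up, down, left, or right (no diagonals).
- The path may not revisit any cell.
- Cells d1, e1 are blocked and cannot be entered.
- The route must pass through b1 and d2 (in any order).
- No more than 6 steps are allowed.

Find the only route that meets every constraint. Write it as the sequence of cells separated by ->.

The budget equals the shortest possible length, so every move has to be on a shortest route through the required cells.
Route from b3: up 2 to b1, right 1 to c1, down 1 to c2, right 2 to e2 — 6 moves in all.
Check: all required cells visited; 6 ≤ 6 moves.

b3 -> b2 -> b1 -> c1 -> c2 -> d2 -> e2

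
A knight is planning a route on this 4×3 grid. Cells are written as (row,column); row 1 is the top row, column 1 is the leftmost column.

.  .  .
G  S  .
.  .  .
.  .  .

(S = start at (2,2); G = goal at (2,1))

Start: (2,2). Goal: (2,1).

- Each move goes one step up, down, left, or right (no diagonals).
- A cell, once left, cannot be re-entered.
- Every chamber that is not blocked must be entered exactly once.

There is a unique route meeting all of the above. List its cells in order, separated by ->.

Need to visit all 12 open cells exactly once, starting at (2,2) and ending at (2,1).
Cell (1,3) has only two open neighbours ((2,3) and (1,2)), so the path must pass straight through it: one of those is the cell it's entered from and the other is where it exits.
Route from (2,2): down to (3,2), left to (3,1), down to (4,1), 2× right (reaching (4,3)), 3× up (reaching (1,3)), 2× left (reaching (1,1)), down to (2,1) — 11 moves in all.
Check: all 12 open cells covered.

(2,2) -> (3,2) -> (3,1) -> (4,1) -> (4,2) -> (4,3) -> (3,3) -> (2,3) -> (1,3) -> (1,2) -> (1,1) -> (2,1)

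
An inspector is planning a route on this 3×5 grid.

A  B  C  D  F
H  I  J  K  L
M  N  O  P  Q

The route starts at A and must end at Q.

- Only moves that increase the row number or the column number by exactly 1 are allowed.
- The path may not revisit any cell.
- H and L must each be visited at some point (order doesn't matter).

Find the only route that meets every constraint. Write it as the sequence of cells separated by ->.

A -> H -> I -> J -> K -> L -> Q

Moves only go right or down, so the column and row indices never decrease.
Route from A: down 1 to H, right 4 to L, down 1 to Q — 6 moves in all.
Check: all required cells visited.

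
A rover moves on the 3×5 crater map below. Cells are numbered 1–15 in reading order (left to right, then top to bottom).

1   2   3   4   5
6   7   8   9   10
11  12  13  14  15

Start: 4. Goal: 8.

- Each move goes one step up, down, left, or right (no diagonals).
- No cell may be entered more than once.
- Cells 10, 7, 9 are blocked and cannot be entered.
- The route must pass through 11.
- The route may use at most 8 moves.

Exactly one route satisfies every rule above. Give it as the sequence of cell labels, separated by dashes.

4 - 3 - 2 - 1 - 6 - 11 - 12 - 13 - 8

The 8-move cap with required stops at 11 leaves no slack for detours.
Route from 4: 3× left (reaching 1), 2× down (reaching 11), 2× right (reaching 13), up to 8 — 8 moves in all.
Check: all required cells visited; 8 ≤ 8 moves.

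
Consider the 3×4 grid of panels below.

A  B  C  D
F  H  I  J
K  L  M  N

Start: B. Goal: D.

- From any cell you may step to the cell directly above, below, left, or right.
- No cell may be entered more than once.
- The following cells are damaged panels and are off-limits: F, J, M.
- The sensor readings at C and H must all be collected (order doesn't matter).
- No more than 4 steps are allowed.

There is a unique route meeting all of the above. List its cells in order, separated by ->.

The 4-move cap with required stops at C, H leaves no slack for detours.
Route from B: down to H, right to I, up to C, right to D — 4 moves in all.
Check: all required cells visited; 4 ≤ 4 moves.

B -> H -> I -> C -> D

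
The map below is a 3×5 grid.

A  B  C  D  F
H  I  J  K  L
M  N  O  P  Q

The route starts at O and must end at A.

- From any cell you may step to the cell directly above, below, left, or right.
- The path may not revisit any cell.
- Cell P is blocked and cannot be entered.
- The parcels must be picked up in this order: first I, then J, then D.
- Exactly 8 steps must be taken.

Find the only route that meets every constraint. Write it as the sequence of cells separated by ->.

The waypoints must appear in the order I, J, D, with no cell reused.
Route from O: left 1 to N, up 1 to I, right 2 to K, up 1 to D, left 3 to A — 8 moves in all.
Check: order respected (I at step 2, J at step 3, D at step 5); 8 moves as required.

O -> N -> I -> J -> K -> D -> C -> B -> A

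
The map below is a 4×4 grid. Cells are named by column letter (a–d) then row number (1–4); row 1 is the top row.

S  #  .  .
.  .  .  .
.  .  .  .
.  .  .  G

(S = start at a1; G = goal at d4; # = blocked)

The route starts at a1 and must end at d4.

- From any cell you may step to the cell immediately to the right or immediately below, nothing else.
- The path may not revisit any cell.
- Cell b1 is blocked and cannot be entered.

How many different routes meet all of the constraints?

10

A right/down-only route from a1 to d4 makes exactly 3 down-moves and 3 right-moves in some order.
With no other constraints that would be C(6,3) = 20 routes.
Subtract routes through each blocked cell (inclusion–exclusion for overlaps): − through b1: 10 → 10.
That gives 10 routes.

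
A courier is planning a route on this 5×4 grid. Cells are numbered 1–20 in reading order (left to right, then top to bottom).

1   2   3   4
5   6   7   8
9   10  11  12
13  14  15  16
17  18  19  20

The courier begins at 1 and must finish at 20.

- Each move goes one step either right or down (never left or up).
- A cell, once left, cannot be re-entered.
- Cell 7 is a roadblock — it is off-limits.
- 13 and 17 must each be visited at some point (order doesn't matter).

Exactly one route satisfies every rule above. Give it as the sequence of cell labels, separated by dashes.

1 - 5 - 9 - 13 - 17 - 18 - 19 - 20

Moves only go right or down, so the column and row indices never decrease.
Route from 1: down 4 to 17, right 3 to 20 — 7 moves in all.
Check: all required cells visited.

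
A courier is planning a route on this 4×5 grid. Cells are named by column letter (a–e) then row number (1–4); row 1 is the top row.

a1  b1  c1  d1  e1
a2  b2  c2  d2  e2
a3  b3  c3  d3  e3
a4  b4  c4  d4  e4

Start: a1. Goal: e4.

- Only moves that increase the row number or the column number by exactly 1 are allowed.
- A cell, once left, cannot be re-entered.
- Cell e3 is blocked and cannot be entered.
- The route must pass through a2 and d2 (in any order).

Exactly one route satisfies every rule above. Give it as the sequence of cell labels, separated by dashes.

Moves only go right or down, so the column and row indices never decrease.
Route from a1: down to a2, 3× right (reaching d2), 2× down (reaching d4), right to e4 — 7 moves in all.
Check: all required cells visited.

a1 - a2 - b2 - c2 - d2 - d3 - d4 - e4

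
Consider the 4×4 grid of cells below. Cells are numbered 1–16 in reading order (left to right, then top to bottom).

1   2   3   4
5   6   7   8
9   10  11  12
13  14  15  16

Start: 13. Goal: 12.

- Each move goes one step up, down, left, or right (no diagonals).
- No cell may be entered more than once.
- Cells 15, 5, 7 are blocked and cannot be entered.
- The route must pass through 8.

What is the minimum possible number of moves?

8

Any route passes through 8 somewhere between 13 and 12. Summing Manhattan distances along the two legs (13 → 8 → 12) gives a lower bound of 5 + 1 = 6 moves.
The shortest route satisfying every rule uses 8 moves: 13 → 9 → 10 → 6 → 2 → 3 → 4 → 8 → 12.
The no-revisit rule (legs can't share cells) pushes the minimum above the 6-move bound; an exhaustive check rules out every length from 6 to 7, leaving 8 as the minimum.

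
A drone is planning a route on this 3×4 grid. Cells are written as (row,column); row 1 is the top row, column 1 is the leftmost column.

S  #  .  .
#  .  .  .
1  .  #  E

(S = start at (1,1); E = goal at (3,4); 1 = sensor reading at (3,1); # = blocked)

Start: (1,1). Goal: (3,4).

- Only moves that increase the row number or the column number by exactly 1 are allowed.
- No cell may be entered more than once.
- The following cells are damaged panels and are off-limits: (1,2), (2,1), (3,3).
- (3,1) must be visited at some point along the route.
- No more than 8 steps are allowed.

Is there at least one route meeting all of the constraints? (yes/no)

Every right/down route from (1,1) to (3,1) runs into a blocked cell, so that leg cannot be completed.

no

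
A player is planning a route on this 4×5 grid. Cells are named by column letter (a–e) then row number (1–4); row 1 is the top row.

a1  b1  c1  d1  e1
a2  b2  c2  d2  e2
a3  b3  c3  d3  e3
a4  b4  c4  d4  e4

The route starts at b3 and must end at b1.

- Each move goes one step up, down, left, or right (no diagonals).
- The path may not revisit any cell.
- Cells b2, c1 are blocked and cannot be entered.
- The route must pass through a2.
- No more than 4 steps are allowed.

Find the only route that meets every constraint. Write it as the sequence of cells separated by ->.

Any route must reach a2 and still end at b1 within 4 moves, so the order of the required stops is forced.
Route from b3: left to a3, 2× up (reaching a1), right to b1 — 4 moves in all.
Check: all required cells visited; 4 ≤ 4 moves.

b3 -> a3 -> a2 -> a1 -> b1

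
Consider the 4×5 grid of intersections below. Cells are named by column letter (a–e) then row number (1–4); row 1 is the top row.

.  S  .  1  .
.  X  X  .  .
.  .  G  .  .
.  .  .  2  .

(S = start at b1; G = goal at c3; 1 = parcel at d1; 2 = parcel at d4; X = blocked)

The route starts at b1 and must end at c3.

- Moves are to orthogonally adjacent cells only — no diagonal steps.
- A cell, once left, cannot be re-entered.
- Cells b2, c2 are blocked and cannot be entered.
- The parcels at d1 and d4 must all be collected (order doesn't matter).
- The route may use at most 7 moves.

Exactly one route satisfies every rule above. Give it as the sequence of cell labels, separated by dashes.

Any route must reach d1 and d4 and still end at c3 within 7 moves, so the order of the required stops is forced.
Route from b1: 2× right (reaching d1), 3× down (reaching d4), left to c4, up to c3 — 7 moves in all.
Check: all required cells visited; 7 ≤ 7 moves.

b1 - c1 - d1 - d2 - d3 - d4 - c4 - c3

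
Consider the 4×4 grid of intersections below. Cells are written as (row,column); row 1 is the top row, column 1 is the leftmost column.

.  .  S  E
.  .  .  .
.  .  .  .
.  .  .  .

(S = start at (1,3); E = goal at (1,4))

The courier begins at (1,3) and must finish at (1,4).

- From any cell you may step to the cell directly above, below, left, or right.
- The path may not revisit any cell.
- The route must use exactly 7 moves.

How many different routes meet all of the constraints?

Need simple routes of exactly 7 moves from (1,3) to (1,4) (Manhattan distance 1, so 3 moves are spent on a detour and 3 undoing it).
Enumerating: (1,3) (2,3) (3,3) (4,3) (4,4) (3,4) (2,4) (1,4) | (1,3) (2,3) (2,2) (3,2) (3,3) (3,4) (2,4) (1,4) | (1,3) (1,2) (2,2) (3,2) (3,3) (2,3) (2,4) (1,4) | (1,3) (1,2) (2,2) (3,2) (3,3) (3,4) (2,4) (1,4) | (1,3) (1,2) (2,2) (2,3) (3,3) (3,4) (2,4) (1,4) | (1,3) (1,2) (1,1) (2,1) (2,2) (2,3) (2,4) (1,4).
That gives 6 routes.

6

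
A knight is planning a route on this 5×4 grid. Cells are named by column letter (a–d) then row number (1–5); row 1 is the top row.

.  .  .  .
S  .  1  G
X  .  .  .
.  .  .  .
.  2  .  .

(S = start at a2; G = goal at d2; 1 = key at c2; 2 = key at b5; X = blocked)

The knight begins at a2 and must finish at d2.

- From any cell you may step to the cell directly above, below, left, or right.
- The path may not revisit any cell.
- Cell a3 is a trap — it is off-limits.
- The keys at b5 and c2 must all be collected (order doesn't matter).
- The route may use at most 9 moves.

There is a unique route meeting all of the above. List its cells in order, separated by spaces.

a2 b2 b3 b4 b5 c5 c4 c3 c2 d2

The 9-move cap with required stops at b5, c2 leaves no slack for detours.
Route from a2: right 1 to b2, down 3 to b5, right 1 to c5, up 3 to c2, right 1 to d2 — 9 moves in all.
Check: all required cells visited; 9 ≤ 9 moves.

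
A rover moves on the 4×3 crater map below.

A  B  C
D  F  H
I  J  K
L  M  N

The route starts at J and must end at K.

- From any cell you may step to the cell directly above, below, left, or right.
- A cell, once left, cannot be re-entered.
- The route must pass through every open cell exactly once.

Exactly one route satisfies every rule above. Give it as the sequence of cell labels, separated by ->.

Need to visit all 12 open cells exactly once, starting at J and ending at K.
Cell A has only two open neighbours (D and B), so the path must pass straight through it: one of those is the cell it's entered from and the other is where it exits.
Route from J: up to F, right to H, up to C, 2× left (reaching A), 3× down (reaching L), 2× right (reaching N), up to K — 11 moves in all.
Check: all 12 open cells covered.

J -> F -> H -> C -> B -> A -> D -> I -> L -> M -> N -> K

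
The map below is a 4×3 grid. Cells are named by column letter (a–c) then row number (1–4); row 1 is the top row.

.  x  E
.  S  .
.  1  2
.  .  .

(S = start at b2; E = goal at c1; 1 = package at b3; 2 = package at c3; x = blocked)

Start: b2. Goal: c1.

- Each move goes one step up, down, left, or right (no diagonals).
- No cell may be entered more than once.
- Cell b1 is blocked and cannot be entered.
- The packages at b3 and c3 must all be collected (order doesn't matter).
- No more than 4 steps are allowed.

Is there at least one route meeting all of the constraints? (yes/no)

yes

One route that works: b2 → b3 → c3 → c2 → c1.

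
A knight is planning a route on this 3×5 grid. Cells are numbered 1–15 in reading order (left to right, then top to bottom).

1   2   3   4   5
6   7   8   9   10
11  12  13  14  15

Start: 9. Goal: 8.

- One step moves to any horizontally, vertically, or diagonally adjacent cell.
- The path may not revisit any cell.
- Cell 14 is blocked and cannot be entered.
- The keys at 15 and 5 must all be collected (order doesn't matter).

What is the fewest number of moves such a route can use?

Any route passes through 15 and 5 in some order between 9 and 8. Summing Chebyshev distances along each leg and taking the cheapest ordering (9 → 5 → 15 → 8) gives a lower bound of 1 + 2 + 2 = 5 moves.
A route of 5 moves achieves this: 9 → 15 → 10 → 5 → 4 → 8.
Since 5 matches the lower bound, it is optimal.

5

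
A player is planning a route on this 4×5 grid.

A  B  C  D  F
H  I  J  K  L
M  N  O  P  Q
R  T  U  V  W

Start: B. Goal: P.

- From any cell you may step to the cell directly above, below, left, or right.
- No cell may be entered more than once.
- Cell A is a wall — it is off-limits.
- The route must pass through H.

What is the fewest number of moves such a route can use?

6

Any route passes through H somewhere between B and P. Summing Manhattan distances along the two legs (B → H → P) gives a lower bound of 2 + 4 = 6 moves.
A route of 6 moves achieves this: B → I → H → M → N → O → P.
Since 6 matches the lower bound, it is optimal.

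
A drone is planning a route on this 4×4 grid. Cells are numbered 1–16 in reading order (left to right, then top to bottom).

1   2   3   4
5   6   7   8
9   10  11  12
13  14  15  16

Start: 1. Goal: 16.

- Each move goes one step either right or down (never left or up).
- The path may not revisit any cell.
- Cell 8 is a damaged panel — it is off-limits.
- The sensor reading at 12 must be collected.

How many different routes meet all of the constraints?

6

A right/down-only route from 1 to 16 makes exactly 3 down-moves and 3 right-moves in some order.
With no other constraints that would be C(6,3) = 20 routes.
Split at 12 and multiply the segment counts (each segment already excludes blocked cells): 1→12: 6; 12→16: 1; product = 6.
That gives 6 routes.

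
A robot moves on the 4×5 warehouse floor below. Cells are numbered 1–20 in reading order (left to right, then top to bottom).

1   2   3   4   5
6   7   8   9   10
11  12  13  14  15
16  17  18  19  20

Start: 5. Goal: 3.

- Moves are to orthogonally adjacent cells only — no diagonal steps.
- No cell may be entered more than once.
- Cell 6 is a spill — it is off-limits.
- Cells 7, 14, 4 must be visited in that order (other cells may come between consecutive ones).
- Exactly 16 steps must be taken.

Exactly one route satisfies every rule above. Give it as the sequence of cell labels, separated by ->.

5 -> 10 -> 15 -> 20 -> 19 -> 18 -> 17 -> 16 -> 11 -> 12 -> 7 -> 8 -> 13 -> 14 -> 9 -> 4 -> 3

The waypoints must appear in the order 7, 14, 4, with no cell reused.
Route from 5: down 3 to 20, left 4 to 16, up 1 to 11, right 1 to 12, up 1 to 7, right 1 to 8, down 1 to 13, right 1 to 14, up 2 to 4, left 1 to 3 — 16 moves in all.
Check: order respected (7 at step 10, 14 at step 13, 4 at step 15); 16 moves as required.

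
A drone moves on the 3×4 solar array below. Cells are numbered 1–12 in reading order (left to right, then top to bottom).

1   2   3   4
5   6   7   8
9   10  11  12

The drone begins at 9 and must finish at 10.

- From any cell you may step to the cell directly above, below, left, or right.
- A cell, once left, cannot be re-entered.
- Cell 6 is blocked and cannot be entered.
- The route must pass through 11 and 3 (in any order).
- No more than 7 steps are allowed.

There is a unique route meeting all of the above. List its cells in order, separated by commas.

Any route must reach 11 and 3 and still end at 10 within 7 moves, so the order of the required stops is forced.
Route from 9: up 2 to 1, right 2 to 3, down 2 to 11, left 1 to 10 — 7 moves in all.
Check: all required cells visited; 7 ≤ 7 moves.

9, 5, 1, 2, 3, 7, 11, 10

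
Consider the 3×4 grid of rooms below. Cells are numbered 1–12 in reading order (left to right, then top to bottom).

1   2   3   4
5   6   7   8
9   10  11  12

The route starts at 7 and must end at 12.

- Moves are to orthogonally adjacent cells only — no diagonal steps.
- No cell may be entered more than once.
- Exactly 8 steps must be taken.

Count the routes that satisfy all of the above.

Need simple routes of exactly 8 moves from 7 to 12 (Manhattan distance 2, so 3 moves are spent on a detour and 3 undoing it).
Enumerating: 7 3 2 6 5 9 10 11 12 | 7 3 2 1 5 9 10 11 12 | 7 3 2 1 5 6 10 11 12 | 7 11 10 6 2 3 4 8 12 | 7 6 2 1 5 9 10 11 12 | 7 6 5 1 2 3 4 8 12 | 7 8 4 3 2 6 10 11 12.
That gives 7 routes.

7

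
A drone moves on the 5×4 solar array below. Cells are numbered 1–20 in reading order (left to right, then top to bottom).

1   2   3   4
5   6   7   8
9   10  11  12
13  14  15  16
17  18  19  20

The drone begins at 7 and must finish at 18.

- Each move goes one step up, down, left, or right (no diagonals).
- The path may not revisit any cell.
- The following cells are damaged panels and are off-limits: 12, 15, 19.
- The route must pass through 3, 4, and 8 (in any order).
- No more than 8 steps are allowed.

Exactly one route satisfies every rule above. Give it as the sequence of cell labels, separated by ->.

7 -> 8 -> 4 -> 3 -> 2 -> 6 -> 10 -> 14 -> 18

The 8-move cap with required stops at 3, 4, 8 leaves no slack for detours.
Route from 7: right to 8, up to 4, 2× left (reaching 2), 4× down (reaching 18) — 8 moves in all.
Check: all required cells visited; 8 ≤ 8 moves.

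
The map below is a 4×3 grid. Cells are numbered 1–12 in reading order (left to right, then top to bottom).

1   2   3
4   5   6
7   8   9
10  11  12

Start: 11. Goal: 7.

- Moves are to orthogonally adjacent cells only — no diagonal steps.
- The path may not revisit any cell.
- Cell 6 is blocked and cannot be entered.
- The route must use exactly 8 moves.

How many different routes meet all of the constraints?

Need simple routes of exactly 8 moves from 11 to 7 (Manhattan distance 2, so 3 moves are spent on a detour and 3 undoing it).
Enumerating: 11 12 9 8 5 2 1 4 7.
That gives 1 route.

1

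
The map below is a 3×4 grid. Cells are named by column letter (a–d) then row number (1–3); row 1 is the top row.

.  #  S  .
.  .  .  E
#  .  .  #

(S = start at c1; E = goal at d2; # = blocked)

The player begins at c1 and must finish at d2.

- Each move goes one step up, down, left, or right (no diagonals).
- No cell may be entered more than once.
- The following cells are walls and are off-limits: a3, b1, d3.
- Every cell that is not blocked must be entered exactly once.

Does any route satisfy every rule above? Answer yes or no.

no

Cell a1 has only one open neighbour but is neither the start nor the goal, so a Hamiltonian route would have to both enter and leave it through the same neighbour — impossible without revisiting.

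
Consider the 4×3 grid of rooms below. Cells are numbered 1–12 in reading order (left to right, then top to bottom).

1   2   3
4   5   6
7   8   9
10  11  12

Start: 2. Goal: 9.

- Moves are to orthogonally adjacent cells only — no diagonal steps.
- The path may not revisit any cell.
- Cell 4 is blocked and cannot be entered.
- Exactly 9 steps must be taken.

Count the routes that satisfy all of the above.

Need simple routes of exactly 9 moves from 2 to 9 (Manhattan distance 3, so 3 moves are spent on a detour and 3 undoing it).
Enumerating: 2 3 6 5 8 7 10 11 12 9.
That gives 1 route.

1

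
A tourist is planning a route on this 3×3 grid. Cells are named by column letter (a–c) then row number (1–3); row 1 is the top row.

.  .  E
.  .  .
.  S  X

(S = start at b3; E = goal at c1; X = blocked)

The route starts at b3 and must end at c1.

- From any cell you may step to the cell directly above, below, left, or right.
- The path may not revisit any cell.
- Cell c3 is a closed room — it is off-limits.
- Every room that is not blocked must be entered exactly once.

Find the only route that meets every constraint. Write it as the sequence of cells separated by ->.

Need to visit all 8 open cells exactly once, starting at b3 and ending at c1.
Route from b3: left to a3, 2× up (reaching a1), right to b1, down to b2, right to c2, up to c1 — 7 moves in all.
Check: all 8 open cells covered.

b3 -> a3 -> a2 -> a1 -> b1 -> b2 -> c2 -> c1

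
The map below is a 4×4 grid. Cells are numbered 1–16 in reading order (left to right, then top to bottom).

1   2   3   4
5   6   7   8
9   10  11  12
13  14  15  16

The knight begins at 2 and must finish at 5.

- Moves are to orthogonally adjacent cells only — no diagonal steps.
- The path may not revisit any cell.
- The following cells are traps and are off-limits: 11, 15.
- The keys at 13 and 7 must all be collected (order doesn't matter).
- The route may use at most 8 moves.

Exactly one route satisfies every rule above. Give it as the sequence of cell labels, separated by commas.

2, 3, 7, 6, 10, 14, 13, 9, 5

Any route must reach 13 and 7 and still end at 5 within 8 moves, so the order of the required stops is forced.
Route from 2: right to 3, down to 7, left to 6, 2× down (reaching 14), left to 13, 2× up (reaching 5) — 8 moves in all.
Check: all required cells visited; 8 ≤ 8 moves.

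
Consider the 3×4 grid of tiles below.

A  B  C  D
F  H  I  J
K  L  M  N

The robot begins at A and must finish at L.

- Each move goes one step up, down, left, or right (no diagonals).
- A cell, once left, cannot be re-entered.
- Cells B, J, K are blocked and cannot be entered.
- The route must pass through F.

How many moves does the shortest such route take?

3

Any route passes through F somewhere between A and L. Summing Manhattan distances along the two legs (A → F → L) gives a lower bound of 1 + 2 = 3 moves.
A route of 3 moves achieves this: A → F → H → L.
Since 3 matches the lower bound, it is optimal.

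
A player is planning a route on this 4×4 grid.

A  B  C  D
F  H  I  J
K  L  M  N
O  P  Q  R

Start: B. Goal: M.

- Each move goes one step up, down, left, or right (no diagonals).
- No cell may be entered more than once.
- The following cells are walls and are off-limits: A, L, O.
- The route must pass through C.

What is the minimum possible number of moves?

Any route passes through C somewhere between B and M. Summing Manhattan distances along the two legs (B → C → M) gives a lower bound of 1 + 2 = 3 moves.
A route of 3 moves achieves this: B → C → I → M.
Since 3 matches the lower bound, it is optimal.

3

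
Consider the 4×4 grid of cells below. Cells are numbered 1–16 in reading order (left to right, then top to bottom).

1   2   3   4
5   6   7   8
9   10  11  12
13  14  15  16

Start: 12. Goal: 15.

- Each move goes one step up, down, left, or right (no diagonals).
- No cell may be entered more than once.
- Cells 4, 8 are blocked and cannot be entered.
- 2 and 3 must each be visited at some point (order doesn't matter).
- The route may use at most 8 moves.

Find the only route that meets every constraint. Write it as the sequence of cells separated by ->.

The budget equals the shortest possible length, so every move has to be on a shortest route through the required cells.
Route from 12: left 1 to 11, up 2 to 3, left 1 to 2, down 3 to 14, right 1 to 15 — 8 moves in all.
Check: all required cells visited; 8 ≤ 8 moves.

12 -> 11 -> 7 -> 3 -> 2 -> 6 -> 10 -> 14 -> 15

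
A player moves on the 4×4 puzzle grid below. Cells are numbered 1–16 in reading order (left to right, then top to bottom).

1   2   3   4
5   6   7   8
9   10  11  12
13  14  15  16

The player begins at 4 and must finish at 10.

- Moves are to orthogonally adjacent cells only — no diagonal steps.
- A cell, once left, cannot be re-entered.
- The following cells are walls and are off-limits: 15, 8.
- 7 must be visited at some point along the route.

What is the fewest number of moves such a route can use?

4

Any route passes through 7 somewhere between 4 and 10. Summing Manhattan distances along the two legs (4 → 7 → 10) gives a lower bound of 2 + 2 = 4 moves.
A route of 4 moves achieves this: 4 → 3 → 7 → 11 → 10.
Since 4 matches the lower bound, it is optimal.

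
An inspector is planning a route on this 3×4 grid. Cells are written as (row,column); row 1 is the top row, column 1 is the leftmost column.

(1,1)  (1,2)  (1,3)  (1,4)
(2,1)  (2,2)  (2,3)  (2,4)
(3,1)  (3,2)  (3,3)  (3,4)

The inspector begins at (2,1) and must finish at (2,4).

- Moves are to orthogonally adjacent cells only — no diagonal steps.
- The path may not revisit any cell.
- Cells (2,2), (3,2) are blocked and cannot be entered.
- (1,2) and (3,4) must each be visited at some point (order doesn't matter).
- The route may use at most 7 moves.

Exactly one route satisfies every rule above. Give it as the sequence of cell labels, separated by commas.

Any route must reach (1,2) and (3,4) and still end at (2,4) within 7 moves, so the order of the required stops is forced.
Route from (2,1): up 1 to (1,1), right 2 to (1,3), down 2 to (3,3), right 1 to (3,4), up 1 to (2,4) — 7 moves in all.
Check: all required cells visited; 7 ≤ 7 moves.

(2,1), (1,1), (1,2), (1,3), (2,3), (3,3), (3,4), (2,4)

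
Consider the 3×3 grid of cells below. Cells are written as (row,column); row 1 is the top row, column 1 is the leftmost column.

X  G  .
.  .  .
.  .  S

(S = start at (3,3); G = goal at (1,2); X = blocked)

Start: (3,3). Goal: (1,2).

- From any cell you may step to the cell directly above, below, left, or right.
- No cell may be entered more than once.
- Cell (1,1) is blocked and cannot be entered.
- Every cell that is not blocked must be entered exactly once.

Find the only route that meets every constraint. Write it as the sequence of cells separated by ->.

Need to visit all 8 open cells exactly once, starting at (3,3) and ending at (1,2).
Cell (2,1) has only two open neighbours ((3,1) and (2,2)), so the path must pass straight through it: one of those is the cell it's entered from and the other is where it exits.
Route from (3,3): 2× left (reaching (3,1)), up to (2,1), 2× right (reaching (2,3)), up to (1,3), left to (1,2) — 7 moves in all.
Check: all 8 open cells covered.

(3,3) -> (3,2) -> (3,1) -> (2,1) -> (2,2) -> (2,3) -> (1,3) -> (1,2)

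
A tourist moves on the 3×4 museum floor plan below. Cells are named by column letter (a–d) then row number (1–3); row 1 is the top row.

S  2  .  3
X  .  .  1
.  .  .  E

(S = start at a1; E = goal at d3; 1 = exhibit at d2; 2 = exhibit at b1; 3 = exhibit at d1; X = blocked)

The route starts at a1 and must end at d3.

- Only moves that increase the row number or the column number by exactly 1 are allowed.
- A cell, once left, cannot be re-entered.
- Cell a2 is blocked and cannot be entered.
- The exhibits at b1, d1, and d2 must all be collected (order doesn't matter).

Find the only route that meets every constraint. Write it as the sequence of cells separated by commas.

Moves only go right or down, so the column and row indices never decrease.
Route from a1: right 3 to d1, down 2 to d3 — 5 moves in all.
Check: all required cells visited.

a1, b1, c1, d1, d2, d3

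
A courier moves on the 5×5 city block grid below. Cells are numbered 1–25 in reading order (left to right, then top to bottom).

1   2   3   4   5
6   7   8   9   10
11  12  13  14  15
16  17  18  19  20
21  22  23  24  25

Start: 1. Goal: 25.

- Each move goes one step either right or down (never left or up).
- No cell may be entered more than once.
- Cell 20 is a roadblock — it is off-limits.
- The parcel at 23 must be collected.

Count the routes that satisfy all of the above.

15

A right/down-only route from 1 to 25 makes exactly 4 down-moves and 4 right-moves in some order.
With no other constraints that would be C(8,4) = 70 routes.
Split at 23 and multiply the segment counts (each segment already excludes blocked cells): 1→23: 15; 23→25: 1; product = 15.
That gives 15 routes.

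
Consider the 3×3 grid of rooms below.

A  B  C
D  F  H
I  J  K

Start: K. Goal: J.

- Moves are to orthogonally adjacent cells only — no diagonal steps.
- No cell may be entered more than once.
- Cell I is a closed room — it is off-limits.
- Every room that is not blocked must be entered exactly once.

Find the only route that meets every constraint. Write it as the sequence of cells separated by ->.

K -> H -> C -> B -> A -> D -> F -> J

Need to visit all 8 open cells exactly once, starting at K and ending at J.
Cell D has only two open neighbours (A and F), so the path must pass straight through it: one of those is the cell it's entered from and the other is where it exits.
Route from K: 2× up (reaching C), 2× left (reaching A), down to D, right to F, down to J — 7 moves in all.
Check: all 8 open cells covered.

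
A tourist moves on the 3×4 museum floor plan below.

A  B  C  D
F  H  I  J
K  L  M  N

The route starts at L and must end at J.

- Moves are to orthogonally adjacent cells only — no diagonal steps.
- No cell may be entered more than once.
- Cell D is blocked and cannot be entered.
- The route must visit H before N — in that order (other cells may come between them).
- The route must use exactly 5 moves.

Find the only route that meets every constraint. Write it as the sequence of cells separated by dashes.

L - H - I - M - N - J

The waypoints must appear in the order H, N, with no cell reused.
Route from L: up to H, right to I, down to M, right to N, up to J — 5 moves in all.
Check: order respected (H at step 1, N at step 4); 5 moves as required.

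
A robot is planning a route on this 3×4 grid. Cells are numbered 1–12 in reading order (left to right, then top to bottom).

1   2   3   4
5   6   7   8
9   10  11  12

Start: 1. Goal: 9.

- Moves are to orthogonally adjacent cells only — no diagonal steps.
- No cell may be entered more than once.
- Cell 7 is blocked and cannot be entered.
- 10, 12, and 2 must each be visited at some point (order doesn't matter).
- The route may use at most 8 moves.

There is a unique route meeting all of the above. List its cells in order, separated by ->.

1 -> 2 -> 3 -> 4 -> 8 -> 12 -> 11 -> 10 -> 9

The 8-move cap with required stops at 10, 12, 2 leaves no slack for detours.
Route from 1: 3× right (reaching 4), 2× down (reaching 12), 3× left (reaching 9) — 8 moves in all.
Check: all required cells visited; 8 ≤ 8 moves.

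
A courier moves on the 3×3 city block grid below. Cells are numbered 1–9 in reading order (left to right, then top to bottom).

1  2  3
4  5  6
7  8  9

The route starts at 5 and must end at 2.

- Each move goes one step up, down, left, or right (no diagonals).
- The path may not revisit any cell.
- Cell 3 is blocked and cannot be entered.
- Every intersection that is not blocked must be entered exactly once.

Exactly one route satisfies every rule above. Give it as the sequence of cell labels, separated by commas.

Need to visit all 8 open cells exactly once, starting at 5 and ending at 2.
Route from 5: right to 6, down to 9, 2× left (reaching 7), 2× up (reaching 1), right to 2 — 7 moves in all.
Check: all 8 open cells covered.

5, 6, 9, 8, 7, 4, 1, 2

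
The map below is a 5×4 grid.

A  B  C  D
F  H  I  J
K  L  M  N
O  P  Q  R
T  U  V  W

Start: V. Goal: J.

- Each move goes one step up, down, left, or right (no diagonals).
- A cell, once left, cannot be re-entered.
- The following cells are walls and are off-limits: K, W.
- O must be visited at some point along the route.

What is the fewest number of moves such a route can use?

Any route passes through O somewhere between V and J. Summing Manhattan distances along the two legs (V → O → J) gives a lower bound of 3 + 5 = 8 moves.
A route of 8 moves achieves this: V → U → T → O → P → L → H → I → J.
Since 8 matches the lower bound, it is optimal.

8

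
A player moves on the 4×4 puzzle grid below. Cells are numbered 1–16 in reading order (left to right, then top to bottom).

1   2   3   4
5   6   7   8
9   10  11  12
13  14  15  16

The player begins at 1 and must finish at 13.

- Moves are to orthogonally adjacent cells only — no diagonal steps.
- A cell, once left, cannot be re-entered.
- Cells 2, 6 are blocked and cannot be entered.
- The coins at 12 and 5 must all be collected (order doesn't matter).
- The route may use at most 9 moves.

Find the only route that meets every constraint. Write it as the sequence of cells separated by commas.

1, 5, 9, 10, 11, 12, 16, 15, 14, 13

The 9-move cap with required stops at 12, 5 leaves no slack for detours.
Route from 1: down 2 to 9, right 3 to 12, down 1 to 16, left 3 to 13 — 9 moves in all.
Check: all required cells visited; 9 ≤ 9 moves.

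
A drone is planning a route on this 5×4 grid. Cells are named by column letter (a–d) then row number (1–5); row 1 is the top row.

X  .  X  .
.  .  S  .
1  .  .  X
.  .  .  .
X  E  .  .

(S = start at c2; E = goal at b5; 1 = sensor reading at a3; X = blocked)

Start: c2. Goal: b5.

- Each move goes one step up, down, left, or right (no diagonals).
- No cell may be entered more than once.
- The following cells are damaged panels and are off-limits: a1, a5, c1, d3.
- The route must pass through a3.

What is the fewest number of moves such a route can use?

Any route passes through a3 somewhere between c2 and b5. Summing Manhattan distances along the two legs (c2 → a3 → b5) gives a lower bound of 3 + 3 = 6 moves.
A route of 6 moves achieves this: c2 → c3 → b3 → a3 → a4 → b4 → b5.
Since 6 matches the lower bound, it is optimal.

6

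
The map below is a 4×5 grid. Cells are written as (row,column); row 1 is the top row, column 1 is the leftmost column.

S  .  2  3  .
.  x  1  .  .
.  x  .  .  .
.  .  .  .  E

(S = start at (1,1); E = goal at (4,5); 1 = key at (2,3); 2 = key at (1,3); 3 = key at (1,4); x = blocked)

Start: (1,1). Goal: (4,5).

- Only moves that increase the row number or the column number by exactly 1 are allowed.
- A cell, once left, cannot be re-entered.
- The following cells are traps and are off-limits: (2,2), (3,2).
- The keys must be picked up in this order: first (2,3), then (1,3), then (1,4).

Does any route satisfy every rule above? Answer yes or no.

no

(1,3) lies above (2,3), so going from (2,3) to (1,3) would need an upward move — but moves only go right/down, so (2,3) cannot be visited before (1,3).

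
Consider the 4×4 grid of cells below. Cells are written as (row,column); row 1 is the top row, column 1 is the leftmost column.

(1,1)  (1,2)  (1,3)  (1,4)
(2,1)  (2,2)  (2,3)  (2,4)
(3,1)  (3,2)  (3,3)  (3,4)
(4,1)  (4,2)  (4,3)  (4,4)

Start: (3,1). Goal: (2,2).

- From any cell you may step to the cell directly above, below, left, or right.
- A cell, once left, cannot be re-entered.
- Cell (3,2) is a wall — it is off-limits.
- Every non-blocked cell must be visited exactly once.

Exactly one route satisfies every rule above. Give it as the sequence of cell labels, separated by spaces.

Need to visit all 15 open cells exactly once, starting at (3,1) and ending at (2,2).
Cell (1,1) has only two open neighbours ((2,1) and (1,2)), so the path must pass straight through it: one of those is the cell it's entered from and the other is where it exits.
Route from (3,1): down 1 to (4,1), right 3 to (4,4), up 1 to (3,4), left 1 to (3,3), up 1 to (2,3), right 1 to (2,4), up 1 to (1,4), left 3 to (1,1), down 1 to (2,1), right 1 to (2,2) — 14 moves in all.
Check: all 15 open cells covered.

(3,1) (4,1) (4,2) (4,3) (4,4) (3,4) (3,3) (2,3) (2,4) (1,4) (1,3) (1,2) (1,1) (2,1) (2,2)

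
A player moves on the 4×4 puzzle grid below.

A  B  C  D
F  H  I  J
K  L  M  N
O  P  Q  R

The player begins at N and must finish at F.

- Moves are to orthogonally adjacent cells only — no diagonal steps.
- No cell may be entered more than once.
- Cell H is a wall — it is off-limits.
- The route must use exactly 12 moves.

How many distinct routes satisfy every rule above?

Need simple routes of exactly 12 moves from N to F (Manhattan distance 4, so 4 moves are spent on a detour and 4 undoing it).
Enumerating: N R Q P L M I J D C B A F | N R Q P O K L M I C B A F.
That gives 2 routes.

2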